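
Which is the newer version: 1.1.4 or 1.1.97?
1.1.97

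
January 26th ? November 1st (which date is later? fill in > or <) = <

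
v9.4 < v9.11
True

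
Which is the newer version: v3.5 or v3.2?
v3.5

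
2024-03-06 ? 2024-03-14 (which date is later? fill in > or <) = <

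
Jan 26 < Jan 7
False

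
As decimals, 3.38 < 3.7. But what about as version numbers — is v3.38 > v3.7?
True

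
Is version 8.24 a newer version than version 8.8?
Yes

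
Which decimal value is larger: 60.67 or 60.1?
60.67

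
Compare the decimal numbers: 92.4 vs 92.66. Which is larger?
92.66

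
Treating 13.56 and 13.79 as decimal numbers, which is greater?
13.79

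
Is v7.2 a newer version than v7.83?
No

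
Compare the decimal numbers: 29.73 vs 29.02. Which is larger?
29.73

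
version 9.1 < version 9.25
True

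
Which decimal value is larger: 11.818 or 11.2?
11.818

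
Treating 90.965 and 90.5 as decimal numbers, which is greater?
90.965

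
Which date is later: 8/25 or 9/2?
9/2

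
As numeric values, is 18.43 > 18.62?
False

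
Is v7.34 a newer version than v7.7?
Yes. Version numbers are compared segment by segment as integers, not as decimals: minor version 34 > 7, so v7.34 > v7.7 (even though the decimal 7.34 < 7.7).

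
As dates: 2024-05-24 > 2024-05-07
True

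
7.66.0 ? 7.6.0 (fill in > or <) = >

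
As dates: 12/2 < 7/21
False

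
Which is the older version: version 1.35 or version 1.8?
version 1.8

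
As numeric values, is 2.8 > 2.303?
True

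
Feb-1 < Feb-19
True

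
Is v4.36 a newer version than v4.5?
Yes. Version numbers are compared segment by segment as integers, not as decimals: minor version 36 > 5, so v4.36 > v4.5 (even though the decimal 4.36 < 4.5).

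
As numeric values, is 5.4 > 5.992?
False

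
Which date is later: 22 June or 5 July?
5 July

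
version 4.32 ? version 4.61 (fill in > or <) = <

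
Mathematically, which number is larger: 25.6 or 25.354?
25.6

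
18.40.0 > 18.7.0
True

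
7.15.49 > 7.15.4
True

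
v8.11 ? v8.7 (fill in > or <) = >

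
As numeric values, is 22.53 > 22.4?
True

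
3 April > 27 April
False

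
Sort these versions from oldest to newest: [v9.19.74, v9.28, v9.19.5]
[v9.19.5, v9.19.74, v9.28]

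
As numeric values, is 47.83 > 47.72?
True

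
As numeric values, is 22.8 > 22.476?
True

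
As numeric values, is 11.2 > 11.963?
False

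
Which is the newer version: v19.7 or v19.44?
v19.44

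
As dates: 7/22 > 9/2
False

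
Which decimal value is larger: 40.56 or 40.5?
40.56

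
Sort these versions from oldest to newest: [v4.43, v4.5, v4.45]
[v4.5, v4.43, v4.45]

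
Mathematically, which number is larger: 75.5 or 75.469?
75.5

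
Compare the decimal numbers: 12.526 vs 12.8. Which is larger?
12.8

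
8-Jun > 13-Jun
False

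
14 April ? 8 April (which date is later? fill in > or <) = >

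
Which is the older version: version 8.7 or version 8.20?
version 8.7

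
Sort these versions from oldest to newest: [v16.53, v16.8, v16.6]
[v16.6, v16.8, v16.53]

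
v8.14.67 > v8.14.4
True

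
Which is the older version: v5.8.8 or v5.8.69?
v5.8.8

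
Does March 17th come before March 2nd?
No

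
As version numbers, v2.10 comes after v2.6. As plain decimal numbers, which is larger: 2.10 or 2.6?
2.6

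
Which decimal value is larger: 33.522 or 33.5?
33.522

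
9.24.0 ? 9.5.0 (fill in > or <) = >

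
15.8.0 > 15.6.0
True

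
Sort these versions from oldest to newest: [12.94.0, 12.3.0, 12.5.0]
[12.3.0, 12.5.0, 12.94.0]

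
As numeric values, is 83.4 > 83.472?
False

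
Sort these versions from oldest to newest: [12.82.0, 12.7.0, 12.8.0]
[12.7.0, 12.8.0, 12.82.0]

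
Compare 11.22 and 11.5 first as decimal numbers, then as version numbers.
As decimals: 11.22 < 11.5. As versions: v11.22 > v11.5 (minor version 22 > 5).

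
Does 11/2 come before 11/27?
Yes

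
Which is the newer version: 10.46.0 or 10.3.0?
10.46.0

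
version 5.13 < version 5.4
False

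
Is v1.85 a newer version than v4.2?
No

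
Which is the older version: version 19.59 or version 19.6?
version 19.6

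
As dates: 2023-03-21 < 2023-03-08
False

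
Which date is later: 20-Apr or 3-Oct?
3-Oct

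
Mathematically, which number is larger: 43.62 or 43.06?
43.62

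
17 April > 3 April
True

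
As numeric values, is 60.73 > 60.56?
True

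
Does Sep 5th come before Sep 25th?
Yes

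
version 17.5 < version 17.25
True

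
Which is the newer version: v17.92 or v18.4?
v18.4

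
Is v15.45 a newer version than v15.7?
Yes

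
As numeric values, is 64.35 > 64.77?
False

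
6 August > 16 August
False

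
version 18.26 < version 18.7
False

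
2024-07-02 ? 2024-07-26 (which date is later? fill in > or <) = <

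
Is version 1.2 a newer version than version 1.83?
No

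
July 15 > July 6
True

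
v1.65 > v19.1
False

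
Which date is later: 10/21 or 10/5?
10/21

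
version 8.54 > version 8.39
True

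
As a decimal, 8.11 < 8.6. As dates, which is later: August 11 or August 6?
August 11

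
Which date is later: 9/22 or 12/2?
12/2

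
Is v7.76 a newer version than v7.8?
Yes. Version numbers are compared segment by segment as integers, not as decimals: minor version 76 > 8, so v7.76 > v7.8 (even though the decimal 7.76 < 7.8).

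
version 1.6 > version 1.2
True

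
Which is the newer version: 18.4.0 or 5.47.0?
18.4.0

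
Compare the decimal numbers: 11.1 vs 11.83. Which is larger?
11.83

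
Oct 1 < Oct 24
True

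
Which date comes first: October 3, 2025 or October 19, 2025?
October 3, 2025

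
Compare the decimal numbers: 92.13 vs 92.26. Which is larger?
92.26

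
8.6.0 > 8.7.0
False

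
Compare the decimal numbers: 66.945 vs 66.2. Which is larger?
66.945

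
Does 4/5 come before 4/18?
Yes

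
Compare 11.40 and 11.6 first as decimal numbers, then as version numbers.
As decimals: 11.40 < 11.6. As versions: v11.40 > v11.6 (minor version 40 > 6).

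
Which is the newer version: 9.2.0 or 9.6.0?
9.6.0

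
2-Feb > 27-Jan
True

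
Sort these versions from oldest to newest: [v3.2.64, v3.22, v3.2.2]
[v3.2.2, v3.2.64, v3.22]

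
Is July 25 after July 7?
Yes. Day 25 comes after day 7 in July — this is a date comparison, not a decimal one (the decimal 7.25 would be smaller than 7.7).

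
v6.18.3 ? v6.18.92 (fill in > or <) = <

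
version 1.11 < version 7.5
True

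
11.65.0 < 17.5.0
True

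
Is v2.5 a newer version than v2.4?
Yes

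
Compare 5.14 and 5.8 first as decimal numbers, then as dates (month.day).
As decimals: 5.14 < 5.8. As dates: 5/14 is later than 5/8 (day 14 > day 8).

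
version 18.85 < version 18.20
False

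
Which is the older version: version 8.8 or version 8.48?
version 8.8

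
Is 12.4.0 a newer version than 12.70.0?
No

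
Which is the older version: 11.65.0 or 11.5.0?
11.5.0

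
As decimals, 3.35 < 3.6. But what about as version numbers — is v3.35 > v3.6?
True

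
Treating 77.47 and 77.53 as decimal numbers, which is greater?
77.53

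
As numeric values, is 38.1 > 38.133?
False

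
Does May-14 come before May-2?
No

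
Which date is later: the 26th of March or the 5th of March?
the 26th of March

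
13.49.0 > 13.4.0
True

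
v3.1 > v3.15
False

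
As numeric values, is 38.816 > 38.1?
True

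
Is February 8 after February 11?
No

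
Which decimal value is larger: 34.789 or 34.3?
34.789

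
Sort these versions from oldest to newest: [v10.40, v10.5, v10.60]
[v10.5, v10.40, v10.60]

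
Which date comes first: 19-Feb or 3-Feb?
3-Feb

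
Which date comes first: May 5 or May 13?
May 5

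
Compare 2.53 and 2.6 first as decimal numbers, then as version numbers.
As decimals: 2.53 < 2.6. As versions: v2.53 > v2.6 (minor version 53 > 6).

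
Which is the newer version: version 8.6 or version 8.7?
version 8.7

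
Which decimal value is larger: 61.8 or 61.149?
61.8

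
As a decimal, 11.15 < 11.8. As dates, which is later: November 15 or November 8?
November 15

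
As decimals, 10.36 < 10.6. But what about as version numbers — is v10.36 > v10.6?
True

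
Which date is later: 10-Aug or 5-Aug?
10-Aug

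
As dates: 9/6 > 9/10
False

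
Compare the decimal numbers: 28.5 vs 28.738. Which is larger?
28.738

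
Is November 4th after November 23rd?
No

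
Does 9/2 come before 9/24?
Yes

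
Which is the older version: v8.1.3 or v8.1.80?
v8.1.3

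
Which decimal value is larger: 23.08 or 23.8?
23.8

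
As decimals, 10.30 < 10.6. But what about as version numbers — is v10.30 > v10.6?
True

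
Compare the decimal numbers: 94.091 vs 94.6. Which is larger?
94.6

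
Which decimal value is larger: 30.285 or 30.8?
30.8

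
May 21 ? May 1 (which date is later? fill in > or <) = >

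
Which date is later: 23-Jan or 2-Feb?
2-Feb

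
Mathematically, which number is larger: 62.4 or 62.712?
62.712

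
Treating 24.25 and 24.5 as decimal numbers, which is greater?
24.5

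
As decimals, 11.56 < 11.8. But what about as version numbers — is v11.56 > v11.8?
True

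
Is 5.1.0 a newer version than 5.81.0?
No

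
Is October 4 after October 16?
No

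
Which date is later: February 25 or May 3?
May 3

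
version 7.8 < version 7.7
False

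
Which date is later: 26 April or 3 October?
3 October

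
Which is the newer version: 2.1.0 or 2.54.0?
2.54.0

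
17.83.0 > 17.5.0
True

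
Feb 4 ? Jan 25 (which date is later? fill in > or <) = >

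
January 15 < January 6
False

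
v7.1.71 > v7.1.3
True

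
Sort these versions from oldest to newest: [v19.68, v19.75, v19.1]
[v19.1, v19.68, v19.75]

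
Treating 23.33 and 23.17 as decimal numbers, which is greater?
23.33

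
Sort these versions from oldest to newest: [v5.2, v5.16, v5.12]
[v5.2, v5.12, v5.16]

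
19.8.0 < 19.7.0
False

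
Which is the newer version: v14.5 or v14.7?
v14.7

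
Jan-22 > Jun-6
False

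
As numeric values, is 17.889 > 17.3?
True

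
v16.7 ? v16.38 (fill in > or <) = <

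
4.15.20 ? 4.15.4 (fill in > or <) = >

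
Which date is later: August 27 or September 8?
September 8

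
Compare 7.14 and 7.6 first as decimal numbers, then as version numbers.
As decimals: 7.14 < 7.6. As versions: v7.14 > v7.6 (minor version 14 > 6).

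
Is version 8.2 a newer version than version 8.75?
No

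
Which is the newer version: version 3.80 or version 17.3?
version 17.3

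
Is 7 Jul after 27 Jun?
Yes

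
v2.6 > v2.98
False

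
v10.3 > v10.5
False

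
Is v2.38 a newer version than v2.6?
Yes. Version numbers are compared segment by segment as integers, not as decimals: minor version 38 > 6, so v2.38 > v2.6 (even though the decimal 2.38 < 2.6).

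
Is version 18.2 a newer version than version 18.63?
No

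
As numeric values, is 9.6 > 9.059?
True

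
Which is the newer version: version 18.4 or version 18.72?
version 18.72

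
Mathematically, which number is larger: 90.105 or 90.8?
90.8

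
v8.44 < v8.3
False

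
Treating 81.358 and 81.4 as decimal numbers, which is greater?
81.4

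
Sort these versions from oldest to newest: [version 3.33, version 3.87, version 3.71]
[version 3.33, version 3.71, version 3.87]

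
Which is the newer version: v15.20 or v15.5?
v15.20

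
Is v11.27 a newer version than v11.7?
Yes. Version numbers are compared segment by segment as integers, not as decimals: minor version 27 > 7, so v11.27 > v11.7 (even though the decimal 11.27 < 11.7).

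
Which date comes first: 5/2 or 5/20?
5/2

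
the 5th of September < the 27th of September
True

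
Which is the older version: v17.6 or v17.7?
v17.6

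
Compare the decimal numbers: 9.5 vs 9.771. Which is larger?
9.771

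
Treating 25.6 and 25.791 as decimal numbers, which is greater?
25.791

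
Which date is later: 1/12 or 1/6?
1/12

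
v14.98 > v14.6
True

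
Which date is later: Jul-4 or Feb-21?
Jul-4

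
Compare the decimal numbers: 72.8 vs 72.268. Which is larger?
72.8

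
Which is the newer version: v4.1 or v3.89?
v4.1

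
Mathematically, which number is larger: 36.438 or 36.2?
36.438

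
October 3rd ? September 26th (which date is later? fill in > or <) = >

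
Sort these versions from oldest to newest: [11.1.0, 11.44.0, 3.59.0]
[3.59.0, 11.1.0, 11.44.0]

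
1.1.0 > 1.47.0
False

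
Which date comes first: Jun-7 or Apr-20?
Apr-20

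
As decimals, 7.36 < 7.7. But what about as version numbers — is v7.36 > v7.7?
True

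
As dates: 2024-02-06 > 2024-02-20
False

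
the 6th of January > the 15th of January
False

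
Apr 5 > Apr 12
False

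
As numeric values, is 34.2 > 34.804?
False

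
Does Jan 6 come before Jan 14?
Yes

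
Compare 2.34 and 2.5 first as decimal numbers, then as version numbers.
As decimals: 2.34 < 2.5. As versions: v2.34 > v2.5 (minor version 34 > 5).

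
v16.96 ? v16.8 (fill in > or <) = >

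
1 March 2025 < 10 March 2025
True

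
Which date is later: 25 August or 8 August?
25 August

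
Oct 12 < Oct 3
False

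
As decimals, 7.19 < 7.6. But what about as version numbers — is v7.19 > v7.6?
True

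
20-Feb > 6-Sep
False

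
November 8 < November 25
True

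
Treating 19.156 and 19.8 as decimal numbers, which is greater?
19.8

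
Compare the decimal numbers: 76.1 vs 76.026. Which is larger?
76.1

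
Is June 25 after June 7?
Yes. Day 25 comes after day 7 in June — this is a date comparison, not a decimal one (the decimal 6.25 would be smaller than 6.7).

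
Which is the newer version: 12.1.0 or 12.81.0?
12.81.0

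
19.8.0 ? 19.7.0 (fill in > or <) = >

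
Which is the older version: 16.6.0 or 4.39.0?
4.39.0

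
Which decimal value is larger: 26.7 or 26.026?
26.7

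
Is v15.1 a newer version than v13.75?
Yes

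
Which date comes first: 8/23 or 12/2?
8/23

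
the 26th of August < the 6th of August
False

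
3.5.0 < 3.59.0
True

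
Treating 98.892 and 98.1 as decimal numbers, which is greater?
98.892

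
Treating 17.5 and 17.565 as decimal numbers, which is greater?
17.565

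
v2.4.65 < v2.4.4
False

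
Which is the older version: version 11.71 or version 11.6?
version 11.6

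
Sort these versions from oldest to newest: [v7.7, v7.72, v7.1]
[v7.1, v7.7, v7.72]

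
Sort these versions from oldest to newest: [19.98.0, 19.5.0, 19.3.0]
[19.3.0, 19.5.0, 19.98.0]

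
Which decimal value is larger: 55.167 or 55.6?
55.6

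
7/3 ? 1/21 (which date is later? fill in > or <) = >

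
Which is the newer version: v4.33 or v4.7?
v4.33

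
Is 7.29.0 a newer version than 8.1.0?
No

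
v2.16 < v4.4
True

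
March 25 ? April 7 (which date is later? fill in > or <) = <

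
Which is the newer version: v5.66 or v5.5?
v5.66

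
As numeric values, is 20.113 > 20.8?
False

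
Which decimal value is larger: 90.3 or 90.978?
90.978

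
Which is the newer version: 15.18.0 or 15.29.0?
15.29.0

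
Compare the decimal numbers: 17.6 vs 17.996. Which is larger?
17.996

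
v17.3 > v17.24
False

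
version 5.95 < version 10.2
True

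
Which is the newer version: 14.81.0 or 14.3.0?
14.81.0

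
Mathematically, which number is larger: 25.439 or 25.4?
25.439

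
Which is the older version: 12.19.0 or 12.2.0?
12.2.0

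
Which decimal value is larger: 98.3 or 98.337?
98.337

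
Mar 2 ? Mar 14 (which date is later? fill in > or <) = <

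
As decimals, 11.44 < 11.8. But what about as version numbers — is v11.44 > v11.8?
True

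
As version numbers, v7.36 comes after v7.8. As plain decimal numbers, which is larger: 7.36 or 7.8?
7.8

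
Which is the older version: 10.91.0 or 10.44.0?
10.44.0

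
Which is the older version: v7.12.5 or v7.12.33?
v7.12.5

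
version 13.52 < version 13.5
False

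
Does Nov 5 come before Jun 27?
No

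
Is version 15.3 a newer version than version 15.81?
No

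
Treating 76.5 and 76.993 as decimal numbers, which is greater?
76.993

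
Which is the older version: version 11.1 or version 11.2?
version 11.1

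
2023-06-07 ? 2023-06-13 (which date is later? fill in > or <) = <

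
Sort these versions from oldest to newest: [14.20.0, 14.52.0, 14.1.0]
[14.1.0, 14.20.0, 14.52.0]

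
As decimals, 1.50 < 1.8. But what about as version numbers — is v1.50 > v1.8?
True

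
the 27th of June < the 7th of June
False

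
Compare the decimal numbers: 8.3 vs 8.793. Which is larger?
8.793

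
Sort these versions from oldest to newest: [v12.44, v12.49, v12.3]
[v12.3, v12.44, v12.49]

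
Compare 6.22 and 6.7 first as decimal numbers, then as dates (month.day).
As decimals: 6.22 < 6.7. As dates: 6/22 is later than 6/7 (day 22 > day 7).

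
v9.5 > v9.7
False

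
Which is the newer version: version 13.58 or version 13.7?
version 13.58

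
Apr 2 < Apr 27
True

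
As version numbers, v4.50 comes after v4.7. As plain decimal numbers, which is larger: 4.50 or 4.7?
4.7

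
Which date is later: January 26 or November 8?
November 8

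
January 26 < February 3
True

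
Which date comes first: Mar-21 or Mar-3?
Mar-3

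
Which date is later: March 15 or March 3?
March 15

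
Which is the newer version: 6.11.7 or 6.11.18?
6.11.18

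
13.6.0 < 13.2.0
False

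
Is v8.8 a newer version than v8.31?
No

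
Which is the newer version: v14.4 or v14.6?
v14.6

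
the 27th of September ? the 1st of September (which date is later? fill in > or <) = >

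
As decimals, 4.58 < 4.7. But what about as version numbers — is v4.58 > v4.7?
True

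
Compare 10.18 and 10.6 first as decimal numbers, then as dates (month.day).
As decimals: 10.18 < 10.6. As dates: 10/18 is later than 10/6 (day 18 > day 6).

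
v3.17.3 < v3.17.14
True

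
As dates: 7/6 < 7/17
True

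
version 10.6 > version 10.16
False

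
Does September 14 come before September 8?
No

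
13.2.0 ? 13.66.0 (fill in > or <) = <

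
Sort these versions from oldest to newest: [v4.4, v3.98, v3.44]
[v3.44, v3.98, v4.4]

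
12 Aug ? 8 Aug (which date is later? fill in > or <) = >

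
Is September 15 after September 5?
Yes. Day 15 comes after day 5 in September — this is a date comparison, not a decimal one (the decimal 9.15 would be smaller than 9.5).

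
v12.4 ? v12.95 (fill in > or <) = <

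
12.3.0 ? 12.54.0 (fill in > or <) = <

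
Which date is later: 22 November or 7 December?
7 December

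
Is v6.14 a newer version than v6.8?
Yes. Version numbers are compared segment by segment as integers, not as decimals: minor version 14 > 8, so v6.14 > v6.8 (even though the decimal 6.14 < 6.8).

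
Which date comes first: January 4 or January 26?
January 4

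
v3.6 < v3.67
True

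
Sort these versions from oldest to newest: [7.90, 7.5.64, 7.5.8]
[7.5.8, 7.5.64, 7.90]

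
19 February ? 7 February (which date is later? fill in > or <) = >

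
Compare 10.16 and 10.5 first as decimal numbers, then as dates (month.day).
As decimals: 10.16 < 10.5. As dates: 10/16 is later than 10/5 (day 16 > day 5).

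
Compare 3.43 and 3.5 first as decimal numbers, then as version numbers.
As decimals: 3.43 < 3.5. As versions: v3.43 > v3.5 (minor version 43 > 5).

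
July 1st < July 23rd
True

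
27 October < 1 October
False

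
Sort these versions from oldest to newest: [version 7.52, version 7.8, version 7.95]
[version 7.8, version 7.52, version 7.95]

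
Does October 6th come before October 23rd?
Yes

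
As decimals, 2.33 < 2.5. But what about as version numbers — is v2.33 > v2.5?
True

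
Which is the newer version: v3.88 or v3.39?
v3.88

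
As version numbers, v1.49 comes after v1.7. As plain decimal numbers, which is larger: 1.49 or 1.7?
1.7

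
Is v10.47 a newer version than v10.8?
Yes. Version numbers are compared segment by segment as integers, not as decimals: minor version 47 > 8, so v10.47 > v10.8 (even though the decimal 10.47 < 10.8).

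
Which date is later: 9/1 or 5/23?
9/1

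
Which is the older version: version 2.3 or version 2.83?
version 2.3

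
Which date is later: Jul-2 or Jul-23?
Jul-23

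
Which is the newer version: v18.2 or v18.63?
v18.63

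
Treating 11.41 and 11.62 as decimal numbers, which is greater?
11.62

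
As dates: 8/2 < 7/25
False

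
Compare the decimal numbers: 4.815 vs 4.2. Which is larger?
4.815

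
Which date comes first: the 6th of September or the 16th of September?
the 6th of September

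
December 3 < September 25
False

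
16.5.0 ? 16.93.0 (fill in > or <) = <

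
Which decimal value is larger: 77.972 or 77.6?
77.972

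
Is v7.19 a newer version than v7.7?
Yes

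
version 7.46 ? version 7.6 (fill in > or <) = >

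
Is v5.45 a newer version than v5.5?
Yes. Version numbers are compared segment by segment as integers, not as decimals: minor version 45 > 5, so v5.45 > v5.5 (even though the decimal 5.45 < 5.5).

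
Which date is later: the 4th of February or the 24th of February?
the 24th of February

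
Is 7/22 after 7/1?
Yes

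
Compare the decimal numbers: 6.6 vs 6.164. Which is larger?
6.6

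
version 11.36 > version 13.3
False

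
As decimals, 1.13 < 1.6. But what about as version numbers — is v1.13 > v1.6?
True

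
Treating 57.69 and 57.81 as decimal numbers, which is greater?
57.81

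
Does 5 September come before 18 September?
Yes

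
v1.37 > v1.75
False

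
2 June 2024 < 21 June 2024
True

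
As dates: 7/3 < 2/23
False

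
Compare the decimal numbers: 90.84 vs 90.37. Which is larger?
90.84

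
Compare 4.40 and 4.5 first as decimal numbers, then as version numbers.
As decimals: 4.40 < 4.5. As versions: v4.40 > v4.5 (minor version 40 > 5).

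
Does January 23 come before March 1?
Yes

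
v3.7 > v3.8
False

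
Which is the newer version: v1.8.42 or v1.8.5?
v1.8.42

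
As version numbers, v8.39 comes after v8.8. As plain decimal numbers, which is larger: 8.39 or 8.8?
8.8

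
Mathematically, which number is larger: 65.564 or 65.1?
65.564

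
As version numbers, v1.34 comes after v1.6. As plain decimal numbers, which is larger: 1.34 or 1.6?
1.6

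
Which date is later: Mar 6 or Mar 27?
Mar 27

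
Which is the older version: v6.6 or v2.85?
v2.85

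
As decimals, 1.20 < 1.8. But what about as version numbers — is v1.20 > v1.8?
True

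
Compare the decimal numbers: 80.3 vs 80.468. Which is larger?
80.468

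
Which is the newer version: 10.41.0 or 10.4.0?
10.41.0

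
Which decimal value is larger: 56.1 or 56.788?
56.788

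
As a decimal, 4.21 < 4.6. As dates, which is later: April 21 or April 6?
April 21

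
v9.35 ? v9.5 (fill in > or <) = >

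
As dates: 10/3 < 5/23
False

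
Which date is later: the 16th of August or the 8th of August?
the 16th of August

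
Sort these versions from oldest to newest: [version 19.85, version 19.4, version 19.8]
[version 19.4, version 19.8, version 19.85]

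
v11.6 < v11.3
False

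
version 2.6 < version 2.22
True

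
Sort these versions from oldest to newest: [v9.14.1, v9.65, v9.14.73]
[v9.14.1, v9.14.73, v9.65]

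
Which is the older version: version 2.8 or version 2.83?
version 2.8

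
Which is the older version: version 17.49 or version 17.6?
version 17.6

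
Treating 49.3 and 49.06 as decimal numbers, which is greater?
49.3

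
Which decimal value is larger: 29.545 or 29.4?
29.545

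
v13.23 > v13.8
True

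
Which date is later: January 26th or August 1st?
August 1st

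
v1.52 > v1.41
True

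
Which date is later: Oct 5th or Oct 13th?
Oct 13th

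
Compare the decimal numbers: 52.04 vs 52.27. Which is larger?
52.27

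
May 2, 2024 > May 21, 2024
False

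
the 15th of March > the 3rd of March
True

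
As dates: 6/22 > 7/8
False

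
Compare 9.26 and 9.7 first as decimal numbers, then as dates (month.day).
As decimals: 9.26 < 9.7. As dates: 9/26 is later than 9/7 (day 26 > day 7).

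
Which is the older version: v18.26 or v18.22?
v18.22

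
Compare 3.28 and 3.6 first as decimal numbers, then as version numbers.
As decimals: 3.28 < 3.6. As versions: v3.28 > v3.6 (minor version 28 > 6).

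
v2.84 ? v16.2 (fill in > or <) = <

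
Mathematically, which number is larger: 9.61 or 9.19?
9.61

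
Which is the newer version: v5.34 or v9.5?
v9.5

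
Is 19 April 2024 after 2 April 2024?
Yes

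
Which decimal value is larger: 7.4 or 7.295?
7.4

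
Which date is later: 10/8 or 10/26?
10/26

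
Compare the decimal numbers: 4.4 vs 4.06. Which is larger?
4.4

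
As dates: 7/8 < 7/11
True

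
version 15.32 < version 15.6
False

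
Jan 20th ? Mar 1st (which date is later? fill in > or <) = <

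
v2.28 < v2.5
False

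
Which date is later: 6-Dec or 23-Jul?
6-Dec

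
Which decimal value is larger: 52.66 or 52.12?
52.66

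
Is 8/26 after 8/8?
Yes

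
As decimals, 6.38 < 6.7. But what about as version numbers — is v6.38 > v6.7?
True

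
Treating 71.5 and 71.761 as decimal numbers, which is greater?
71.761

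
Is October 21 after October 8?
Yes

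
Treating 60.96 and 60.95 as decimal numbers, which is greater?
60.96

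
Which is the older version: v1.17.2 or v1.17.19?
v1.17.2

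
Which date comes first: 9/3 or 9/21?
9/3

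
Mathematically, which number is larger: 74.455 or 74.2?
74.455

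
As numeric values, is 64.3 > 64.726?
False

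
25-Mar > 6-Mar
True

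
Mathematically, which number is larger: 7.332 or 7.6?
7.6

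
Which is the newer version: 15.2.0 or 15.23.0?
15.23.0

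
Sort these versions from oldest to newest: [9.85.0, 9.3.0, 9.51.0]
[9.3.0, 9.51.0, 9.85.0]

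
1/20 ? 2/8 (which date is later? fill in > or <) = <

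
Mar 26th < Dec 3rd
True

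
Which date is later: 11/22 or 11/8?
11/22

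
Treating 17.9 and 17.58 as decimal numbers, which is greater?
17.9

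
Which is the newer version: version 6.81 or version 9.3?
version 9.3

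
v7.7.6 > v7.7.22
False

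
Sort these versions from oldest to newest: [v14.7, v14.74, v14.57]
[v14.7, v14.57, v14.74]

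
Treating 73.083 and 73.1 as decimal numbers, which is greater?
73.1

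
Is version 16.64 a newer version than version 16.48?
Yes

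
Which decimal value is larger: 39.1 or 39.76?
39.76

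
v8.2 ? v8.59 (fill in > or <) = <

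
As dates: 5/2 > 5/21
False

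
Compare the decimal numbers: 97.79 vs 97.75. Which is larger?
97.79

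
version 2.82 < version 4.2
True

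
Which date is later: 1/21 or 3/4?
3/4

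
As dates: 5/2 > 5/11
False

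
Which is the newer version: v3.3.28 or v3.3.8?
v3.3.28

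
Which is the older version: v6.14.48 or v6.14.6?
v6.14.6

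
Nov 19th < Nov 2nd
False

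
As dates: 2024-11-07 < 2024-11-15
True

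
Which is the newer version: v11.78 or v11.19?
v11.78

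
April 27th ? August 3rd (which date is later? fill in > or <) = <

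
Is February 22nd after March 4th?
No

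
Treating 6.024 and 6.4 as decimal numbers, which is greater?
6.4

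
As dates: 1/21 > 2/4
False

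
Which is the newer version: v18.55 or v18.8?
v18.55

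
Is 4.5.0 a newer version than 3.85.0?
Yes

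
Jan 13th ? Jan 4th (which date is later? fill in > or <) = >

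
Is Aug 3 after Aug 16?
No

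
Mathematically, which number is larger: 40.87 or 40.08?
40.87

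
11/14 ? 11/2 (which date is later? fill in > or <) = >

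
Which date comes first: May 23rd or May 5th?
May 5th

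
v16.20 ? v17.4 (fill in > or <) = <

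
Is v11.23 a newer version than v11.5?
Yes. Version numbers are compared segment by segment as integers, not as decimals: minor version 23 > 5, so v11.23 > v11.5 (even though the decimal 11.23 < 11.5).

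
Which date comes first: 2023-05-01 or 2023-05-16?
2023-05-01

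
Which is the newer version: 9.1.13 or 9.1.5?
9.1.13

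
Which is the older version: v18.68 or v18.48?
v18.48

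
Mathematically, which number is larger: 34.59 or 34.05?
34.59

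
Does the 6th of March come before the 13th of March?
Yes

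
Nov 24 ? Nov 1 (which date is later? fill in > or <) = >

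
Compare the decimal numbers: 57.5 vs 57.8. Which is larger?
57.8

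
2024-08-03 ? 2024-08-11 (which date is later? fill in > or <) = <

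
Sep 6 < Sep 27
True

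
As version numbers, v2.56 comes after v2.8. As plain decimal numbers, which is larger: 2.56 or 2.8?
2.8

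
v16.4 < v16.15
True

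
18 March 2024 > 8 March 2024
True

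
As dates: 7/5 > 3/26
True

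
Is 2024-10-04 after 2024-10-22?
No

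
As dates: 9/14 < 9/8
False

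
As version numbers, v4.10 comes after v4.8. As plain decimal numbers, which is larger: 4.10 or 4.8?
4.8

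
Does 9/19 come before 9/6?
No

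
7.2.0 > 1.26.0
True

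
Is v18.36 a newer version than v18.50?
No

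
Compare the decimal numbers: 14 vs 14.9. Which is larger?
14.9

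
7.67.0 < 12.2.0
True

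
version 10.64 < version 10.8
False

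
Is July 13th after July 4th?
Yes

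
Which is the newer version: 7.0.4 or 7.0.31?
7.0.31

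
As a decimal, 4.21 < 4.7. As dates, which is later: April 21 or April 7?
April 21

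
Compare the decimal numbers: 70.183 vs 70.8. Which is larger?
70.8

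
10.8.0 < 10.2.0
False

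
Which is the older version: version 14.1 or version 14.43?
version 14.1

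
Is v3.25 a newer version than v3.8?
Yes. Version numbers are compared segment by segment as integers, not as decimals: minor version 25 > 8, so v3.25 > v3.8 (even though the decimal 3.25 < 3.8).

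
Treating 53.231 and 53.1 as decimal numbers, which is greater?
53.231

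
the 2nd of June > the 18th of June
False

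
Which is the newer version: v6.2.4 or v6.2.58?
v6.2.58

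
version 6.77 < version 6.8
False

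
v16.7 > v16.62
False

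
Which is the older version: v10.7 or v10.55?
v10.7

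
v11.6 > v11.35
False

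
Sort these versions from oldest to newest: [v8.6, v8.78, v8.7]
[v8.6, v8.7, v8.78]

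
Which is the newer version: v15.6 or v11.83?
v15.6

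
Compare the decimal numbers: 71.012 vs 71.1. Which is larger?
71.1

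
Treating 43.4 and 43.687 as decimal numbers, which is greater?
43.687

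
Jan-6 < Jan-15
True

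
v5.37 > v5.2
True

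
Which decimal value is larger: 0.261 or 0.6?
0.6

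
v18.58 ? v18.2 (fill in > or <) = >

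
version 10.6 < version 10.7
True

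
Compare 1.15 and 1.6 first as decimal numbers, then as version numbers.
As decimals: 1.15 < 1.6. As versions: v1.15 > v1.6 (minor version 15 > 6).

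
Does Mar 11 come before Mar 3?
No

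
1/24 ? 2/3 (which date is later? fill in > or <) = <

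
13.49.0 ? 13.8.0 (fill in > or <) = >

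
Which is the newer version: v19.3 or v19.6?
v19.6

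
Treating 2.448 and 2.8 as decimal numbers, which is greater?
2.8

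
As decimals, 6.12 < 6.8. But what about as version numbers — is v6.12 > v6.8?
True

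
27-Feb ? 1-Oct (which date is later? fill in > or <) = <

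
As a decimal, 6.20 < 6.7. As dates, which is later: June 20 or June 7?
June 20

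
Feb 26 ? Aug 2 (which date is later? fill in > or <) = <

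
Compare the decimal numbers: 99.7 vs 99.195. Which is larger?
99.7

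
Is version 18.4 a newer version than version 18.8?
No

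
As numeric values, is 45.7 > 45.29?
True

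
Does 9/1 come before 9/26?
Yes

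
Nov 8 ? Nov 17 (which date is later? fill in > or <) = <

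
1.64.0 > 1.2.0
True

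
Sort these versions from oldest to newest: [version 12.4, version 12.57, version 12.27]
[version 12.4, version 12.27, version 12.57]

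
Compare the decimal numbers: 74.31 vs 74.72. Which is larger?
74.72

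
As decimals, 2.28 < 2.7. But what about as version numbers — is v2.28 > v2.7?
True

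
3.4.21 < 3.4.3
False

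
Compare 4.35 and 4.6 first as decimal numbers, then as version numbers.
As decimals: 4.35 < 4.6. As versions: v4.35 > v4.6 (minor version 35 > 6).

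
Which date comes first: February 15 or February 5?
February 5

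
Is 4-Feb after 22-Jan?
Yes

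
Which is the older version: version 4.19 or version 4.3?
version 4.3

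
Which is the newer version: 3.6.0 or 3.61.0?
3.61.0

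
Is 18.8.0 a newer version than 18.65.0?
No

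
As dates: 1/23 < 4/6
True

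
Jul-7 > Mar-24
True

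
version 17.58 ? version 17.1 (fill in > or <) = >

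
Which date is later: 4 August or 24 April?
4 August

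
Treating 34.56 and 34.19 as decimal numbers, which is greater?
34.56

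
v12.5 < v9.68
False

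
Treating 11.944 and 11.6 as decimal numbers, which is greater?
11.944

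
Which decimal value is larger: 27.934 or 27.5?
27.934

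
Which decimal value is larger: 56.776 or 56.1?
56.776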